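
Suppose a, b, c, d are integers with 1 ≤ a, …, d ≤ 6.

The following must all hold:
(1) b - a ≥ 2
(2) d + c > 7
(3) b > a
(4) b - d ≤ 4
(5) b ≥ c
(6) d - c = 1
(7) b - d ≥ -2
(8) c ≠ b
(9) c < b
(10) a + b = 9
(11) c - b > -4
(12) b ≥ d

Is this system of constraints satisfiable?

Satisfiable

The assignment a = 3, b = 6, c = 4, d = 5 works:
  constraint 1 holds since b - a = 3.
  constraint 2 holds since d + c = 9.
  constraint 4 holds since b - d = 1.
The rest check out directly.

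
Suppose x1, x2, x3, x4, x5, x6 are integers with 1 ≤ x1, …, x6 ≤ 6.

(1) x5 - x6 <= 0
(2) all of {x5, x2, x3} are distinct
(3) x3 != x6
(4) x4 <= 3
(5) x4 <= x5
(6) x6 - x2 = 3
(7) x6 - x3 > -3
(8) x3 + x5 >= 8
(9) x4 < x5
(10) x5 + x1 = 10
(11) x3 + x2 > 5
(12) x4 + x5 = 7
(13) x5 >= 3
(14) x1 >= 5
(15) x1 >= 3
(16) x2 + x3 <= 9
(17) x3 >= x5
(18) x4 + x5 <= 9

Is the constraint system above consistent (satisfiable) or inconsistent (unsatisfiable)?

Setting (x1, x2, x3, x4, x5, x6) = (6, 1, 5, 3, 4, 4) satisfies everything: constraint 1: x5 - x6 = 0; constraint 6: x6 - x2 = 3; constraint 7: x6 - x3 = -1, and the others follow.

Satisfiable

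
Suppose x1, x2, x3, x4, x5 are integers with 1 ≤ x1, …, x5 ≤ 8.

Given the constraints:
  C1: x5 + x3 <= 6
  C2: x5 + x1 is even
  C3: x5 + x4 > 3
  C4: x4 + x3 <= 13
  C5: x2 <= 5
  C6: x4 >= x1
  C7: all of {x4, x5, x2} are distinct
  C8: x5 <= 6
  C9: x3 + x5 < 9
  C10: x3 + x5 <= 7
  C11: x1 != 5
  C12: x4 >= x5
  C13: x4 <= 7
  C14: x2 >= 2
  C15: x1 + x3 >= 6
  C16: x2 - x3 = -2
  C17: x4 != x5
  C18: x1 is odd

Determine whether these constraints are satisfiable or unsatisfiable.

Satisfiable

The assignment x1 = 3, x2 = 3, x3 = 5, x4 = 5, x5 = 1 works:
  constraint 1 holds since x5 + x3 = 6.
  constraint 3 holds since x5 + x4 = 6.
The rest check out directly.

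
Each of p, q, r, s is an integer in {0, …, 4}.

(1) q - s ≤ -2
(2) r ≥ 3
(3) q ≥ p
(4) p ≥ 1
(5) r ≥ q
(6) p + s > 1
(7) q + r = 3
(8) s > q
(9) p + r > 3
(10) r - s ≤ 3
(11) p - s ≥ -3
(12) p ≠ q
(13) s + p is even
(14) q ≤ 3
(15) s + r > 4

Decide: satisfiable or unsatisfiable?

Unsatisfiable

From constraints 3 and 4: q ≥ p ≥ 1. From constraint 2: r ≥ 3. Hence q + r ≥ 4. But constraint 7 requires q + r = 3, and 3 < 4. Contradiction.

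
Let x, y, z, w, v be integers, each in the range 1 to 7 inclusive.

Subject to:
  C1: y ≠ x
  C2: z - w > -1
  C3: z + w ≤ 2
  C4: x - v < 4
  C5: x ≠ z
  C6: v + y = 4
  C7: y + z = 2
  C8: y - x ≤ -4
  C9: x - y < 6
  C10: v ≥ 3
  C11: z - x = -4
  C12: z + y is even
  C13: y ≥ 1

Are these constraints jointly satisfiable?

One satisfying assignment is x = 5, y = 1, z = 1, w = 1, v = 3.
For the less obvious constraints — constraint 2: z - w = 0; constraint 3: z + w = 2; constraint 4: x - v = 2 — and the others hold by inspection.

Satisfiable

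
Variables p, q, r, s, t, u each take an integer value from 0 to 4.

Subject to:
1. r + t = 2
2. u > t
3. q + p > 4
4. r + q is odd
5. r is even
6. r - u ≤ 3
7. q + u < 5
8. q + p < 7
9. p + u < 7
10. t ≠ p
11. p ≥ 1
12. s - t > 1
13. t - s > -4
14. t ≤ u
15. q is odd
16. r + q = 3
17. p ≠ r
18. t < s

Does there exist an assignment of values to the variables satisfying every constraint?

Satisfiable

Try p = 4, q = 1, r = 2, s = 2, t = 0, u = 1.
Check constraint 1: r + t = 2; constraint 3: q + p = 5. The remaining constraints are straightforward to verify.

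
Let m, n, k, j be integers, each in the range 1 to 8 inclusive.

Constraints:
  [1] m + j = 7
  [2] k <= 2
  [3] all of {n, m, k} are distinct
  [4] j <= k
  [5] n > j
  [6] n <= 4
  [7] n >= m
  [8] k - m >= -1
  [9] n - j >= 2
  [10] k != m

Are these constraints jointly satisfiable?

From constraints 6 and 7: m ≤ n ≤ 4. From constraints 2 and 4: j ≤ k ≤ 2. Hence m + j ≤ 6. But constraint 1 requires m + j = 7, and 7 > 6. Contradiction.

Unsatisfiable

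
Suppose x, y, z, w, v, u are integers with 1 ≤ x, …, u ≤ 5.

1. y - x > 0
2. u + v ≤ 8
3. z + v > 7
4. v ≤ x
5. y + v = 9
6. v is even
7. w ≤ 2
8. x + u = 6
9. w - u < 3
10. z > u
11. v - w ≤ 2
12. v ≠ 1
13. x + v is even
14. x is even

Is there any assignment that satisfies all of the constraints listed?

Satisfiable

Take x = 4, y = 5, z = 5, w = 2, v = 4, u = 2. Then constraint 1: y - x = 1; constraint 2: u + v = 6, and every other listed constraint is also met.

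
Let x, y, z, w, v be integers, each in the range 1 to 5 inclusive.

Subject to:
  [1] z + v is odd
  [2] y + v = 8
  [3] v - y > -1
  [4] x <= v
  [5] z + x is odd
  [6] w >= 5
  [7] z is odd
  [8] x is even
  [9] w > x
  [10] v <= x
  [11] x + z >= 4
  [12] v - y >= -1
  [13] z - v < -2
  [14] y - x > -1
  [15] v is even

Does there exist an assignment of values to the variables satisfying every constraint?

The assignment x = 4, y = 4, z = 1, w = 5, v = 4 works:
  constraint 2 holds since y + v = 8.
  constraint 3 holds since v - y = 0.
The rest check out directly.

Satisfiable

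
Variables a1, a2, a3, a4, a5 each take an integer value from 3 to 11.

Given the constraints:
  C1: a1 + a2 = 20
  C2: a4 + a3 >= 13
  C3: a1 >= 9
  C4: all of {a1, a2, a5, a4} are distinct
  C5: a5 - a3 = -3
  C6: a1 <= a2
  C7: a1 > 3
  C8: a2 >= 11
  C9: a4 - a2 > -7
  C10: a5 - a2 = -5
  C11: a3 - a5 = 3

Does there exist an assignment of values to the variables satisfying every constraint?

The assignment a1 = 9, a2 = 11, a3 = 9, a4 = 7, a5 = 6 works:
  constraint 1 holds since a1 + a2 = 20.
  constraint 2 holds since a4 + a3 = 16.
  constraint 5 holds since a5 - a3 = -3.
The rest check out directly.

Satisfiable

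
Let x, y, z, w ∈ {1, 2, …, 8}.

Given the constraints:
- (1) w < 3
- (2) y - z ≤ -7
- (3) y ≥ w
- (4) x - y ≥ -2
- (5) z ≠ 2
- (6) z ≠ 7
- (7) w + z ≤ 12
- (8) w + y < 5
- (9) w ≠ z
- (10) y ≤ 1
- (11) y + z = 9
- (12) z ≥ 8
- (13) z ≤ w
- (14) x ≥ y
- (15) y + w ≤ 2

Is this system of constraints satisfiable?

From constraints 12 and 13: w ≥ z and z ≥ 8, so w ≥ 8. From constraints 3 and 10: w ≤ y and y ≤ 1, so w ≤ 1. But 1 < 8, so no value of w works.

Unsatisfiable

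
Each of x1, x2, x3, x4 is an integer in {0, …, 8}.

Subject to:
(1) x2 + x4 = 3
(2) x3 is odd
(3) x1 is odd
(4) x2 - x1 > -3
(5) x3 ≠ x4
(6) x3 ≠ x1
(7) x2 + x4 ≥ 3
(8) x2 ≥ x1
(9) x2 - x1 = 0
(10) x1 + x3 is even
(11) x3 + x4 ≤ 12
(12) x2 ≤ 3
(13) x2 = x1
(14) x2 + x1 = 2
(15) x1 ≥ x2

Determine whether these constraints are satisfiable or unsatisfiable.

Try x1 = 1, x2 = 1, x3 = 7, x4 = 2.
Check constraint 1: x2 + x4 = 3; constraint 4: x2 - x1 = 0; constraint 7: x2 + x4 = 3. The remaining constraints are straightforward to verify.

Satisfiable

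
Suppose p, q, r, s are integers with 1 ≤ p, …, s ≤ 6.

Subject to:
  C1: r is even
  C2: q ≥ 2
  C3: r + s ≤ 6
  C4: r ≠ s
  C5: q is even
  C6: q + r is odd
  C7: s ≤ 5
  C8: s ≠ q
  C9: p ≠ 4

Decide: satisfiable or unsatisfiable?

Unsatisfiable

Constraint 5 makes q even and constraint 1 makes r even, so q + r must be even. Constraint 6 says q + r is odd — contradiction.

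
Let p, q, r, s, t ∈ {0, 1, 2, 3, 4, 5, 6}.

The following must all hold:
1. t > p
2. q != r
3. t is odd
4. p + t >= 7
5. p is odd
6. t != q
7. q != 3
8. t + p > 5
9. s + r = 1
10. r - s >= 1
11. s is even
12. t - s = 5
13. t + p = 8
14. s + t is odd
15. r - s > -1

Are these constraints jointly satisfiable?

Satisfiable

Take p = 3, q = 2, r = 1, s = 0, t = 5. Then constraint 4: p + t = 8; constraint 8: t + p = 8; constraint 9: s + r = 1, and every other listed constraint is also met.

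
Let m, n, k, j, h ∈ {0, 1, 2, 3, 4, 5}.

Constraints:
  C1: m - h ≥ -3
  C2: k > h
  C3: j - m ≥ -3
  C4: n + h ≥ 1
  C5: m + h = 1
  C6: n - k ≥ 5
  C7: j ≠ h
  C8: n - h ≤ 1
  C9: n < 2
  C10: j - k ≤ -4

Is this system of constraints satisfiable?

Unsatisfiable

Constraints 1, 3, 6, 8, and 10 give k − j ≥ 4, j − m ≥ -3, m − h ≥ -3, h − n ≥ -1, n − k ≥ 5.
Adding all 5 inequalities: the left sides telescope to 0, and the right sides sum to 4 + (-3) + (-3) + (-1) + 5 = 2. So 0 ≥ 2, which is false.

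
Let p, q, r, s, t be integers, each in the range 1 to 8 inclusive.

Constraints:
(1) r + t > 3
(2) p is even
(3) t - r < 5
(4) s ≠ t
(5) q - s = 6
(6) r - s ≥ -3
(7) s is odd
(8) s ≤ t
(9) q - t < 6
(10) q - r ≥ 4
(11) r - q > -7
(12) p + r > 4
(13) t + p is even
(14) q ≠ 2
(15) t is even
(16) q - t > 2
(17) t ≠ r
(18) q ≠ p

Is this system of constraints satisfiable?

One satisfying assignment is p = 4, q = 7, r = 1, s = 1, t = 4.
For the less obvious constraints — constraint 1: r + t = 5; constraint 3: t - r = 3; constraint 5: q - s = 6 — and the others hold by inspection.

Satisfiable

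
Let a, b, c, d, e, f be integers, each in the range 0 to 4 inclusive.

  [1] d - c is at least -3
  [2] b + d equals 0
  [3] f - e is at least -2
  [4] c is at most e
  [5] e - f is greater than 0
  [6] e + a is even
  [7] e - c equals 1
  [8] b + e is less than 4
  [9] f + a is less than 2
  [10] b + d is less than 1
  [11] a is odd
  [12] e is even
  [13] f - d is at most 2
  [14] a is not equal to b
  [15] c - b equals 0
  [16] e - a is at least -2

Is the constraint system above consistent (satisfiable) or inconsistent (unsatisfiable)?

Unsatisfiable

Constraint 12 makes e even and constraint 11 makes a odd, so e + a must be odd. Constraint 6 says e + a is even — contradiction.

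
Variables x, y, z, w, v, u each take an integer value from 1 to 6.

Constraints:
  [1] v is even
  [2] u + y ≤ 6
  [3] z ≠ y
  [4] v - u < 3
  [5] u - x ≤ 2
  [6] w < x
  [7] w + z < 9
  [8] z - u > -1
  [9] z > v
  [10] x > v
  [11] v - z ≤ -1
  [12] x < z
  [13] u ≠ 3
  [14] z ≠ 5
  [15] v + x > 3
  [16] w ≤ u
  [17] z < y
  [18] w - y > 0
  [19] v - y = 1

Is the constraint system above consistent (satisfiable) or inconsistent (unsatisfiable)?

Unsatisfiable

Constraints 6, 12, 17, and 18 give y < w, w < x, x < z, z < y. Chaining: y < w < x < z < y, which forces y < y — impossible.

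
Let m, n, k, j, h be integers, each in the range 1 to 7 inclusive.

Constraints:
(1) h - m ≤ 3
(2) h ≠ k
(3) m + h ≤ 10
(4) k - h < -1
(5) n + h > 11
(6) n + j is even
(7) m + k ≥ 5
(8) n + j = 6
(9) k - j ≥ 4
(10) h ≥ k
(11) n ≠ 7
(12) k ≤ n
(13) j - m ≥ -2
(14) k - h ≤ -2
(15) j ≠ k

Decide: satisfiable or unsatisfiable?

Unsatisfiable

Constraints 1, 9, 13, and 14 give j − m ≥ -2, m − h ≥ -3, h − k ≥ 2, k − j ≥ 4.
Adding all 4 inequalities: the left sides telescope to 0, and the right sides sum to (-2) + (-3) + 2 + 4 = 1. So 0 ≥ 1, which is false.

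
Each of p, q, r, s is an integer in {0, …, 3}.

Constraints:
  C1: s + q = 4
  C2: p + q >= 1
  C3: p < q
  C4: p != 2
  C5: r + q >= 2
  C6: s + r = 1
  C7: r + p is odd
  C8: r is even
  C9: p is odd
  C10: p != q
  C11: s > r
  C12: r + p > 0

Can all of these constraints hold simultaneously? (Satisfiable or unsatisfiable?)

One satisfying assignment is p = 1, q = 3, r = 0, s = 1.
For the less obvious constraints — constraint 1: s + q = 4; constraint 2: p + q = 4 — and the others hold by inspection.

Satisfiable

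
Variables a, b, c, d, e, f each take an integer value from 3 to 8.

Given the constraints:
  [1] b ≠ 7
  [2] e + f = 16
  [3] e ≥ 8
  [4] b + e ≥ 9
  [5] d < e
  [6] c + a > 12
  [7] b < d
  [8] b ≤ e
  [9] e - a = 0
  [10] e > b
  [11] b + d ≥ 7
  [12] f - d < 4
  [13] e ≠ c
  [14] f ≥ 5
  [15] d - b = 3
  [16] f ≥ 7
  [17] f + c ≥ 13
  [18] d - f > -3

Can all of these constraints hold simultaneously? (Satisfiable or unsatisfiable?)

The assignment a = 8, b = 3, c = 5, d = 6, e = 8, f = 8 works:
  constraint 2 holds since e + f = 16.
  constraint 4 holds since b + e = 11.
  constraint 6 holds since c + a = 13.
The rest check out directly.

Satisfiable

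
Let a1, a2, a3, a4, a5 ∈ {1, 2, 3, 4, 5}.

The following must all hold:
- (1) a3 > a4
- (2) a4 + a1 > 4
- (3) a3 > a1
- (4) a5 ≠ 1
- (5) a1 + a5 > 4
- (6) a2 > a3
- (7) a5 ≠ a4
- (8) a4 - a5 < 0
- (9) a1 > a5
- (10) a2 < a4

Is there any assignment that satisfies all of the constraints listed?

Constraints 3, 6, 8, 9, and 10 give a5 < a1, a1 < a3, a3 < a2, a2 < a4, a4 < a5. Chaining: a5 < a1 < a3 < a2 < a4 < a5, which forces a5 < a5 — impossible.

Unsatisfiable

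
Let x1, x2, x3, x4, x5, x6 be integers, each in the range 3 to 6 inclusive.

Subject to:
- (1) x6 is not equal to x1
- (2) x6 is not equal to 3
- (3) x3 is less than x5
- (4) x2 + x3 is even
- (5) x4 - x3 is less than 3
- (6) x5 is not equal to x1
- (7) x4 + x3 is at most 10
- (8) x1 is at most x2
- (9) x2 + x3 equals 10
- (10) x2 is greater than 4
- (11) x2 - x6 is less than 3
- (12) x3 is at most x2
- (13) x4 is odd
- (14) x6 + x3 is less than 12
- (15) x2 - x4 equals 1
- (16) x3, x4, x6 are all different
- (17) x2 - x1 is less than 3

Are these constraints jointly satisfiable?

Try x1 = 4, x2 = 6, x3 = 4, x4 = 5, x5 = 5, x6 = 6.
Check constraint 5: x4 - x3 = 1; constraint 7: x4 + x3 = 9; constraint 9: x2 + x3 = 10. The remaining constraints are straightforward to verify.

Satisfiable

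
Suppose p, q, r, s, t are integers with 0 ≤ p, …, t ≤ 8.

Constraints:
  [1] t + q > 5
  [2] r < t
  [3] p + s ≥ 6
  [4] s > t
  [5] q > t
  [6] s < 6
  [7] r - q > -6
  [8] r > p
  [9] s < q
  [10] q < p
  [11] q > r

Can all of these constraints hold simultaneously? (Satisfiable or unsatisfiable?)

Constraints 2, 4, 8, 9, and 10 give t < s, s < q, q < p, p < r, r < t. Chaining: t < s < q < p < r < t, which forces t < t — impossible.

Unsatisfiable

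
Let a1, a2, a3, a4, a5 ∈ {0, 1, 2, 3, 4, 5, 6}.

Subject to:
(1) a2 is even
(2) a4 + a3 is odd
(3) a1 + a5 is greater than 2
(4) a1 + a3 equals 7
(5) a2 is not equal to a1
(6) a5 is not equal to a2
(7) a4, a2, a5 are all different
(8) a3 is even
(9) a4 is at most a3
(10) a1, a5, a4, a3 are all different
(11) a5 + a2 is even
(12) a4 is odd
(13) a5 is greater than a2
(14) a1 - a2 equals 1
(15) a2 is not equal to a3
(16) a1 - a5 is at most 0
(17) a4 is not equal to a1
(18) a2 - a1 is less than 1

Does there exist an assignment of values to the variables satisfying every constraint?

Try a1 = 1, a2 = 0, a3 = 6, a4 = 3, a5 = 2.
Check constraint 3: a1 + a5 = 3; constraint 4: a1 + a3 = 7; constraint 14: a1 - a2 = 1. The remaining constraints are straightforward to verify.

Satisfiable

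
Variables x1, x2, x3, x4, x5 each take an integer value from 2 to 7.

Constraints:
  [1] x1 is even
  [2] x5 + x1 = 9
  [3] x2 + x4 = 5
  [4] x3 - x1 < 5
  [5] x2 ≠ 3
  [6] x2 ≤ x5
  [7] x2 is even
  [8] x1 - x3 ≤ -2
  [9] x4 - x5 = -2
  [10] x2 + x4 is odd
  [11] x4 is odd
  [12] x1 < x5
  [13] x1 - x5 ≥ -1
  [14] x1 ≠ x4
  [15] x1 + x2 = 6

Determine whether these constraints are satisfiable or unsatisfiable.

Satisfiable

Take x1 = 4, x2 = 2, x3 = 6, x4 = 3, x5 = 5. Then constraint 2: x5 + x1 = 9; constraint 3: x2 + x4 = 5; constraint 4: x3 - x1 = 2, and every other listed constraint is also met.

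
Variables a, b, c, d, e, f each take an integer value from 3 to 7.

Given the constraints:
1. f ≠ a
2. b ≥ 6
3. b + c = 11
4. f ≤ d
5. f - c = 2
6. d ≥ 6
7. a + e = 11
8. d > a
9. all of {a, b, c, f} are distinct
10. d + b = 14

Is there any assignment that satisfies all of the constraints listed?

Satisfiable

The assignment a = 5, b = 7, c = 4, d = 7, e = 6, f = 6 works:
  constraint 3 holds since b + c = 11.
  constraint 5 holds since f - c = 2.
The rest check out directly.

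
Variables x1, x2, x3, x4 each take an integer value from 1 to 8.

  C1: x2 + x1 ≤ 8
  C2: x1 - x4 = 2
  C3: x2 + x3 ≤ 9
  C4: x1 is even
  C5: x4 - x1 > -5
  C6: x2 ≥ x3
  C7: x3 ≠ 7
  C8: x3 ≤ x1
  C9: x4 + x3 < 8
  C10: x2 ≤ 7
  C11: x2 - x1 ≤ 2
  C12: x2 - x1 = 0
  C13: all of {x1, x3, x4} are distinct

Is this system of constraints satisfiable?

Satisfiable

The assignment x1 = 4, x2 = 4, x3 = 3, x4 = 2 works:
  constraint 1 holds since x2 + x1 = 8.
  constraint 2 holds since x1 - x4 = 2.
  constraint 3 holds since x2 + x3 = 7.
The rest check out directly.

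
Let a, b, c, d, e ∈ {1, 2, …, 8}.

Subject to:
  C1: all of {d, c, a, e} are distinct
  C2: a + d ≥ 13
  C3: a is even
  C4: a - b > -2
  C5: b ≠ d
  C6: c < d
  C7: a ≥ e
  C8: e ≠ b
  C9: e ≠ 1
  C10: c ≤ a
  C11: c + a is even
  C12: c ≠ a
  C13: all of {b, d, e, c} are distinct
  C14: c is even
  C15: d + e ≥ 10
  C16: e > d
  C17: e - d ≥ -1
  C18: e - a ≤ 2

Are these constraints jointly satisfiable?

Setting (a, b, c, d, e) = (8, 8, 4, 6, 7) satisfies everything: constraint 2: a + d = 14; constraint 4: a - b = 0; constraint 15: d + e = 13, and the others follow.

Satisfiable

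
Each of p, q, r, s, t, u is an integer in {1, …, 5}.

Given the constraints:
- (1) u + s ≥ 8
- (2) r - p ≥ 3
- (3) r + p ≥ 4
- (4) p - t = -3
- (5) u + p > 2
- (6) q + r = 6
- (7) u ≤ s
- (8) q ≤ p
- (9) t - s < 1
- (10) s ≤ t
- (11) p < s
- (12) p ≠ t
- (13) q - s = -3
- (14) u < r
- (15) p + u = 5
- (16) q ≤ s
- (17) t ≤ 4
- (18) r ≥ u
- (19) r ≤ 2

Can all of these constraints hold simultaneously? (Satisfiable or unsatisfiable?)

Unsatisfiable

From constraints 18 and 19: u ≤ r ≤ 2. From constraints 10 and 17: s ≤ t ≤ 4. Hence u + s ≤ 6. But constraint 1 requires u + s ≥ 8, and 8 > 6. Contradiction.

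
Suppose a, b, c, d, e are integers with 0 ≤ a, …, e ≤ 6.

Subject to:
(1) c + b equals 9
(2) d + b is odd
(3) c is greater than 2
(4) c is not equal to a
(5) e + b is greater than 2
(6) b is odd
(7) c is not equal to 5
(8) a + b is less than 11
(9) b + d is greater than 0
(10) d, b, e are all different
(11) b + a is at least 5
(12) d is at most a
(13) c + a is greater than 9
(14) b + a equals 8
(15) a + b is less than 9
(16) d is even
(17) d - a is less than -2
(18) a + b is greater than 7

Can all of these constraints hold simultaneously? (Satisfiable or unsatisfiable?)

Satisfiable

Try a = 5, b = 3, c = 6, d = 0, e = 1.
Check constraint 1: c + b = 9; constraint 5: e + b = 4; constraint 8: a + b = 8. The remaining constraints are straightforward to verify.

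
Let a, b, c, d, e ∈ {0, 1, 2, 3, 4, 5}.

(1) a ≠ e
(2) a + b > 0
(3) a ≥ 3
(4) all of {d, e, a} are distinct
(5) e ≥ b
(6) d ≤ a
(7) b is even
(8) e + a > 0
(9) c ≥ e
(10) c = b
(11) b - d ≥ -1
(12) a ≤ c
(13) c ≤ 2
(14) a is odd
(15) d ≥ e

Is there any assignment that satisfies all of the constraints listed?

From constraint 3: a ≥ 3. From constraints 12 and 13: a ≤ c and c ≤ 2, so a ≤ 2. But 2 < 3, so no value of a works.

Unsatisfiable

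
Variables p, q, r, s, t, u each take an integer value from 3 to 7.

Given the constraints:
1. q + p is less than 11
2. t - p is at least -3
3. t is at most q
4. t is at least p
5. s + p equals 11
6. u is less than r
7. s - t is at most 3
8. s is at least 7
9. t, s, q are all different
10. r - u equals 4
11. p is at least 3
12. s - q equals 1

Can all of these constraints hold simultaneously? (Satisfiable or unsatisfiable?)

Setting (p, q, r, s, t, u) = (4, 6, 7, 7, 4, 3) satisfies everything: constraint 1: q + p = 10; constraint 2: t - p = 0; constraint 5: s + p = 11, and the others follow.

Satisfiable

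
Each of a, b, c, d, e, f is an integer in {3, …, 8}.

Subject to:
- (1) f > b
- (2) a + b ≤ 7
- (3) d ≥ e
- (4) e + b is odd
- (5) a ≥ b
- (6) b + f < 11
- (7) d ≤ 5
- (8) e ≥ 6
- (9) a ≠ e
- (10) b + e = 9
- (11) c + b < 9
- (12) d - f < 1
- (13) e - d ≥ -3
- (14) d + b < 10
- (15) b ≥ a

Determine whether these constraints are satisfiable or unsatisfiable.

From constraint 8: e ≥ 6. From constraints 3 and 7: e ≤ d and d ≤ 5, so e ≤ 5. But 5 < 6, so no value of e works.

Unsatisfiable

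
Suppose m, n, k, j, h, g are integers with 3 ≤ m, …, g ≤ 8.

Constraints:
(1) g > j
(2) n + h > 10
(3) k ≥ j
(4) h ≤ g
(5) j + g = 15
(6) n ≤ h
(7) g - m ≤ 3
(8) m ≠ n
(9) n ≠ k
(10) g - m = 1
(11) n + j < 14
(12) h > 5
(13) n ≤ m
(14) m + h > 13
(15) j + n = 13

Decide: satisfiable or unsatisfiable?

Satisfiable

Take m = 7, n = 6, k = 7, j = 7, h = 7, g = 8. Then constraint 2: n + h = 13; constraint 5: j + g = 15; constraint 7: g - m = 1, and every other listed constraint is also met.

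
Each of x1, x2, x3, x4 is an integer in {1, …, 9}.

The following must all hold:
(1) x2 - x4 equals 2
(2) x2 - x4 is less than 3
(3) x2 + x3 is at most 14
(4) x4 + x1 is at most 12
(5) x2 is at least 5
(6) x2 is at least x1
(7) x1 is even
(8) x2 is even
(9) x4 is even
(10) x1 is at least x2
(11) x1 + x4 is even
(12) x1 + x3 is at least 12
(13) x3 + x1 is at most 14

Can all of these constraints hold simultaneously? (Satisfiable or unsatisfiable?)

Satisfiable

Try x1 = 6, x2 = 6, x3 = 8, x4 = 4.
Check constraint 1: x2 - x4 = 2; constraint 2: x2 - x4 = 2. The remaining constraints are straightforward to verify.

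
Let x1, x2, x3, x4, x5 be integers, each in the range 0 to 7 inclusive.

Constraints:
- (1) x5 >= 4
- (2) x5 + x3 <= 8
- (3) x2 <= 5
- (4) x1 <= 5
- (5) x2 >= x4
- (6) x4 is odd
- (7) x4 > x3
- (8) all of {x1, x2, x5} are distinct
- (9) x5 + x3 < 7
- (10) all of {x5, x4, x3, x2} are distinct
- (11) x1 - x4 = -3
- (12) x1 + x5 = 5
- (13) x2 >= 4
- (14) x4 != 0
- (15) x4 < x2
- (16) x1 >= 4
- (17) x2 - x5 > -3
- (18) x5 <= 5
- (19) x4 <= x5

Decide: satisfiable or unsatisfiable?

Constraints 1, 3, 4, 13, 16, and 18 confine each of x1, x2, x5 to the 2 values {4, 5}.
Constraint 8 requires all 3 of them to be distinct, but only 2 values are available — impossible by the pigeonhole principle.

Unsatisfiable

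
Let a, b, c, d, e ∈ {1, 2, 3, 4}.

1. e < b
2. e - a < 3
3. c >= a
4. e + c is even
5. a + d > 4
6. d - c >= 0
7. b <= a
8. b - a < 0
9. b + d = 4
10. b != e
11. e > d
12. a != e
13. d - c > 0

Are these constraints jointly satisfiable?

Unsatisfiable

Constraints 1, 3, 8, 11, and 13 give e < b, b < a, a ≤ c, c < d, d < e. Chaining: e < b < a ≤ c < d < e, which forces e < e — impossible.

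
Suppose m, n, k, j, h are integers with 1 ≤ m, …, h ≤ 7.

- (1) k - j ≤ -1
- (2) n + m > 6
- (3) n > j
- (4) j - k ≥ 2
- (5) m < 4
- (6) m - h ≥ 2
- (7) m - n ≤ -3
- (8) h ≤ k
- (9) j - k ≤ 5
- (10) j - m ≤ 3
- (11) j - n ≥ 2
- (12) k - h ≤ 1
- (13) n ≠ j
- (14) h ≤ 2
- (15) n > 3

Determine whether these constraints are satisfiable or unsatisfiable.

Unsatisfiable

Constraints 6, 7, 9, 11, and 12 give k − j ≥ -5, j − n ≥ 2, n − m ≥ 3, m − h ≥ 2, h − k ≥ -1.
Adding all 5 inequalities: the left sides telescope to 0, and the right sides sum to (-5) + 2 + 3 + 2 + (-1) = 1. So 0 ≥ 1, which is false.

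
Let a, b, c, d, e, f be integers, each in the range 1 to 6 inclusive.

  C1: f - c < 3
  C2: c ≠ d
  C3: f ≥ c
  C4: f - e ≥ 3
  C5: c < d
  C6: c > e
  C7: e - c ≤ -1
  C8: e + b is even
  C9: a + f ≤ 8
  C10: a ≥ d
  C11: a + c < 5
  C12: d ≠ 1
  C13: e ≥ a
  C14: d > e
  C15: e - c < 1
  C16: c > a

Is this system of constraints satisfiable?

Constraints 5, 7, 10, and 13 give c < d, d ≤ a, a ≤ e, e < c. Chaining: c < d ≤ a ≤ e < c, which forces c < c — impossible.

Unsatisfiable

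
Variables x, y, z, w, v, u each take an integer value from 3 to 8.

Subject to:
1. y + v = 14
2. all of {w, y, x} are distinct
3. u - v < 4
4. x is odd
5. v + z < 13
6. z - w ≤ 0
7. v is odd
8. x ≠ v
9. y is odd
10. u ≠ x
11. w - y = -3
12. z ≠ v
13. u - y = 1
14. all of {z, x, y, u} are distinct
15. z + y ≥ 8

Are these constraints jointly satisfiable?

Satisfiable

Setting (x, y, z, w, v, u) = (3, 7, 4, 4, 7, 8) satisfies everything: constraint 1: y + v = 14; constraint 3: u - v = 1, and the others follow.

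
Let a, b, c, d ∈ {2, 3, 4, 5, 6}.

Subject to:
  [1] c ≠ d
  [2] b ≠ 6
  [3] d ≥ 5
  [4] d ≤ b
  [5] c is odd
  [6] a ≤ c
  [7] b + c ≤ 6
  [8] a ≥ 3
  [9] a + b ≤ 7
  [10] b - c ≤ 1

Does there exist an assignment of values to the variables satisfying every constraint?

From constraints 3 and 4: b ≥ d ≥ 5. From constraints 6 and 8: c ≥ a ≥ 3. Hence b + c ≥ 8. But constraint 7 requires b + c ≤ 6, and 6 < 8. Contradiction.

Unsatisfiable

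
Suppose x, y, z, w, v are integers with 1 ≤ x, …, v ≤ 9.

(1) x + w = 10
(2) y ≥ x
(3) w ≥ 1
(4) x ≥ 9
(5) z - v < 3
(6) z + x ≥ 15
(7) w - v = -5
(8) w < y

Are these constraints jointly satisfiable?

The assignment x = 9, y = 9, z = 6, w = 1, v = 6 works:
  constraint 1 holds since x + w = 10.
  constraint 5 holds since z - v = 0.
  constraint 6 holds since z + x = 15.
The rest check out directly.

Satisfiable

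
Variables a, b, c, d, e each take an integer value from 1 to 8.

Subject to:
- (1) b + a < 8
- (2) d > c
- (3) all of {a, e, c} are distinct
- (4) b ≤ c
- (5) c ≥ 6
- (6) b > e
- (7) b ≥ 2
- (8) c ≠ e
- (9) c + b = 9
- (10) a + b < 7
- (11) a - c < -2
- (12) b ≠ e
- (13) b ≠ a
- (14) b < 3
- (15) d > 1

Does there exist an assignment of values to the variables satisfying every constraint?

Satisfiable

One satisfying assignment is a = 3, b = 2, c = 7, d = 8, e = 1.
For the less obvious constraints — constraint 1: b + a = 5; constraint 9: c + b = 9; constraint 10: a + b = 5 — and the others hold by inspection.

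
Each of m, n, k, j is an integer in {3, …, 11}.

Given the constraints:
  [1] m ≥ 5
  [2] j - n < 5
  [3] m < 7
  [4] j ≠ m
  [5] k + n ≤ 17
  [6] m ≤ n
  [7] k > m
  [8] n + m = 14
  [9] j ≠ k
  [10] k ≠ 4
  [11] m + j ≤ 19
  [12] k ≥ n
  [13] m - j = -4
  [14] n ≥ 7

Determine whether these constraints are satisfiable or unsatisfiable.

Satisfiable

Take m = 6, n = 8, k = 9, j = 10. Then constraint 2: j - n = 2; constraint 5: k + n = 17; constraint 8: n + m = 14, and every other listed constraint is also met.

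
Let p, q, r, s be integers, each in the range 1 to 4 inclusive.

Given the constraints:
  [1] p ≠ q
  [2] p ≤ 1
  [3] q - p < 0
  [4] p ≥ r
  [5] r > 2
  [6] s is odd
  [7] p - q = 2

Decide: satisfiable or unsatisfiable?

Unsatisfiable

From constraint 5: r ≥ 3. From constraints 2 and 4: r ≤ p and p ≤ 1, so r ≤ 1. But 1 < 3, so no value of r works.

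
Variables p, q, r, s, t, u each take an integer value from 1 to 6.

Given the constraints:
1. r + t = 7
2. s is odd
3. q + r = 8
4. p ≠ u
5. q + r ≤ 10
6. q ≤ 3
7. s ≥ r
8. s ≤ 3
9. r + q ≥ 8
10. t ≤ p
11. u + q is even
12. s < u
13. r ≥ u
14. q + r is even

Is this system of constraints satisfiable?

Unsatisfiable

From constraint 6: q ≤ 3. From constraints 7 and 8: r ≤ s ≤ 3. Hence q + r ≤ 6. But constraint 3 requires q + r = 8, and 8 > 6. Contradiction.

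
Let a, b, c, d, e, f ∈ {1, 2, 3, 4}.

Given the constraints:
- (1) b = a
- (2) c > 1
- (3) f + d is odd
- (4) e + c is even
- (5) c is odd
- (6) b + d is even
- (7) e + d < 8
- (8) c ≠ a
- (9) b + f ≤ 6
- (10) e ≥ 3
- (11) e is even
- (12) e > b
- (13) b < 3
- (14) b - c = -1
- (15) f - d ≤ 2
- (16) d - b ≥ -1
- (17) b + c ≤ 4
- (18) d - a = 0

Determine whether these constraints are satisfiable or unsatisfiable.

Constraint 11 makes e even and constraint 5 makes c odd, so e + c must be odd. Constraint 4 says e + c is even — contradiction.

Unsatisfiable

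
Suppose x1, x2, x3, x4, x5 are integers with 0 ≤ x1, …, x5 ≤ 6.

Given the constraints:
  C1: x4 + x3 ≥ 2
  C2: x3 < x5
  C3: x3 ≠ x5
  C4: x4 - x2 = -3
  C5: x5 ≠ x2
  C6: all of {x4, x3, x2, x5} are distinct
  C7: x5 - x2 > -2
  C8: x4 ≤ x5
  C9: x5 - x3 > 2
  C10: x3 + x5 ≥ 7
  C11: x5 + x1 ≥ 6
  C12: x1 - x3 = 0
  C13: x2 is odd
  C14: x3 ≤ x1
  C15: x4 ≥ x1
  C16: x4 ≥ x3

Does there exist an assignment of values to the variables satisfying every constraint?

Satisfiable

One satisfying assignment is x1 = 1, x2 = 5, x3 = 1, x4 = 2, x5 = 6.
For the less obvious constraints — constraint 1: x4 + x3 = 3; constraint 4: x4 - x2 = -3; constraint 7: x5 - x2 = 1 — and the others hold by inspection.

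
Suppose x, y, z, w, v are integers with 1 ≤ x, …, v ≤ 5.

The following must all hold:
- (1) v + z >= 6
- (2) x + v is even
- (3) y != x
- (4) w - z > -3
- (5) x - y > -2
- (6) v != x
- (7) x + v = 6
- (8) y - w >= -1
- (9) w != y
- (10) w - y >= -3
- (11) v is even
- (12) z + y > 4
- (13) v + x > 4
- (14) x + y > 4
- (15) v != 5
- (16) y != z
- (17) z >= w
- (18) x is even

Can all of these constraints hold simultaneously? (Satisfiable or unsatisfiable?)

Try x = 2, y = 3, z = 4, w = 2, v = 4.
Check constraint 1: v + z = 8; constraint 4: w - z = -2. The remaining constraints are straightforward to verify.

Satisfiable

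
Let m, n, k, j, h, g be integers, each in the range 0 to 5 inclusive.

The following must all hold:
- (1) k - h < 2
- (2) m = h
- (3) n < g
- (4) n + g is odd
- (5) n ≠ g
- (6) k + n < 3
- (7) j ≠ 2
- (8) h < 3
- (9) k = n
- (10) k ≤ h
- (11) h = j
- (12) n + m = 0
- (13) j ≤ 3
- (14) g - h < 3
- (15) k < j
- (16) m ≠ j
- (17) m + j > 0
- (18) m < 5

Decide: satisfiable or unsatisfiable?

Unsatisfiable

From constraints 2 and 11, m = h = j, so m = j. But constraint 16 says m ≠ j. Contradiction.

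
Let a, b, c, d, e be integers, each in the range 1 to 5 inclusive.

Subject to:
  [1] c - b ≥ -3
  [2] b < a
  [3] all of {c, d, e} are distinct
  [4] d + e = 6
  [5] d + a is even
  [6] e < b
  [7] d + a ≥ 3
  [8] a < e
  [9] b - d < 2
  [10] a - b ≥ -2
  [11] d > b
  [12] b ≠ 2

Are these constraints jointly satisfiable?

Unsatisfiable

Constraints 2, 6, and 8 give e < b, b < a, a < e. Chaining: e < b < a < e, which forces e < e — impossible.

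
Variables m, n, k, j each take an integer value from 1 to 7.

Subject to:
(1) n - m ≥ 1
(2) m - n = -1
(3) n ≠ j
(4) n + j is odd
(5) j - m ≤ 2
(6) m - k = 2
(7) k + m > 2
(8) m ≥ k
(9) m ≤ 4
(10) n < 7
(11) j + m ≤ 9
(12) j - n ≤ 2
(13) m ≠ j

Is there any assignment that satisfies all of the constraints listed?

Satisfiable

Setting (m, n, k, j) = (3, 4, 1, 5) satisfies everything: constraint 1: n - m = 1; constraint 2: m - n = -1; constraint 5: j - m = 2, and the others follow.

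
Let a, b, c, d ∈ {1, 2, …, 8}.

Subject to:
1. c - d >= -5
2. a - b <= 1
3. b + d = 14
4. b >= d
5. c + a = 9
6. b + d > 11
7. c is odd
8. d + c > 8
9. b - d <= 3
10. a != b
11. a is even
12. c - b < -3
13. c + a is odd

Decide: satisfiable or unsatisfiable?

The assignment a = 6, b = 8, c = 3, d = 6 works:
  constraint 1 holds since c - d = -3.
  constraint 2 holds since a - b = -2.
  constraint 3 holds since b + d = 14.
The rest check out directly.

Satisfiable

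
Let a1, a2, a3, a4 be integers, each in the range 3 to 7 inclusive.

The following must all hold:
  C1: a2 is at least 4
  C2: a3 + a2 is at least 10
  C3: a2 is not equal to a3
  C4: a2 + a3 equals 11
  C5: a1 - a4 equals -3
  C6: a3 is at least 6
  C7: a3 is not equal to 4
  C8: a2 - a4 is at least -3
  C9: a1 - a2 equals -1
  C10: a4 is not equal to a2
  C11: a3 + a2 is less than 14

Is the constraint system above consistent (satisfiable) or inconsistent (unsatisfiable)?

Take a1 = 4, a2 = 5, a3 = 6, a4 = 7. Then constraint 2: a3 + a2 = 11; constraint 4: a2 + a3 = 11, and every other listed constraint is also met.

Satisfiable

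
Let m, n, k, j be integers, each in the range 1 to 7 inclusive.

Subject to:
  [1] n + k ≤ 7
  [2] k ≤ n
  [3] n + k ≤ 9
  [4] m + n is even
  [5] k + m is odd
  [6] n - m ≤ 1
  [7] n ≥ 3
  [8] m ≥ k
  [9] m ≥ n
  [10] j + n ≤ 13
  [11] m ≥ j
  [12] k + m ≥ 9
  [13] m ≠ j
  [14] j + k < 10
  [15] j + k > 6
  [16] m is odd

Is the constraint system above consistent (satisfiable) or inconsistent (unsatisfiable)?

Try m = 7, n = 5, k = 2, j = 5.
Check constraint 1: n + k = 7; constraint 3: n + k = 7; constraint 6: n - m = -2. The remaining constraints are straightforward to verify.

Satisfiable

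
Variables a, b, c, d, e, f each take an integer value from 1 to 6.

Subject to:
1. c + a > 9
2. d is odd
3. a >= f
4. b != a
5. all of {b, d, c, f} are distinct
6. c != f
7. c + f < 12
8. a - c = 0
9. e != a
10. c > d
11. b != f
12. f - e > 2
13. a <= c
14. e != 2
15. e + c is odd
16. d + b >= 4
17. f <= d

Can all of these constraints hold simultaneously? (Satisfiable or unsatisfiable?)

Setting (a, b, c, d, e, f) = (6, 1, 6, 5, 1, 4) satisfies everything: constraint 1: c + a = 12; constraint 7: c + f = 10; constraint 8: a - c = 0, and the others follow.

Satisfiable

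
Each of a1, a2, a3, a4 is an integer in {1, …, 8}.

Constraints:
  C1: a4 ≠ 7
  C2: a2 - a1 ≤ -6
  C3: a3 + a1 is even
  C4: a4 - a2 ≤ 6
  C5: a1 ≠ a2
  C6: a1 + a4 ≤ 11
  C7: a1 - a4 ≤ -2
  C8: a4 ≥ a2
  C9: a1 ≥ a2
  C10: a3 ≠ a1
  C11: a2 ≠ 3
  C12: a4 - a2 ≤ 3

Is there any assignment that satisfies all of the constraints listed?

Unsatisfiable

Constraints 2, 4, and 7 give a2 − a4 ≥ -6, a4 − a1 ≥ 2, a1 − a2 ≥ 6.
Adding all 3 inequalities: the left sides telescope to 0, and the right sides sum to (-6) + 2 + 6 = 2. So 0 ≥ 2, which is false.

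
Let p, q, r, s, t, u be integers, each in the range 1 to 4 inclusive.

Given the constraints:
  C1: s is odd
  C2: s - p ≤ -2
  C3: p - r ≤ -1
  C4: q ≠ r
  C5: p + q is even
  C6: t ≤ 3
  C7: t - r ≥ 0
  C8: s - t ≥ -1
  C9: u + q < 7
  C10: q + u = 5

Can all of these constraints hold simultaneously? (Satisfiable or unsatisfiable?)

Unsatisfiable

Constraints 2, 3, 7, and 8 give p − s ≥ 2, s − t ≥ -1, t − r ≥ 0, r − p ≥ 1.
Adding all 4 inequalities: the left sides telescope to 0, and the right sides sum to 2 + (-1) + 0 + 1 = 2. So 0 ≥ 2, which is false.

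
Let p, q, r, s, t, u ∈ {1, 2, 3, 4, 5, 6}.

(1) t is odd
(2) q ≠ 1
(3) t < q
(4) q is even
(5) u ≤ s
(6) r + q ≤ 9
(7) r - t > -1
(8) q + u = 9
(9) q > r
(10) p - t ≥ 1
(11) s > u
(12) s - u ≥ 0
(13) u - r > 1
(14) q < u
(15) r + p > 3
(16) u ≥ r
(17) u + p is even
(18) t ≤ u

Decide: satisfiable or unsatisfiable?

Satisfiable

Take p = 3, q = 4, r = 3, s = 6, t = 1, u = 5. Then constraint 6: r + q = 7; constraint 7: r - t = 2; constraint 8: q + u = 9, and every other listed constraint is also met.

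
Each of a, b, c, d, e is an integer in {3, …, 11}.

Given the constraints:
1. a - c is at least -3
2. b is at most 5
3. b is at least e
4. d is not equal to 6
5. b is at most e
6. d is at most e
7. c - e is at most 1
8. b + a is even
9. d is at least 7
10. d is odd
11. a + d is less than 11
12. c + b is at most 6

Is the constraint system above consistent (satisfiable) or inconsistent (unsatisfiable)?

From constraints 6 and 9: e ≥ d and d ≥ 7, so e ≥ 7. From constraints 2 and 3: e ≤ b and b ≤ 5, so e ≤ 5. But 5 < 7, so no value of e works.

Unsatisfiable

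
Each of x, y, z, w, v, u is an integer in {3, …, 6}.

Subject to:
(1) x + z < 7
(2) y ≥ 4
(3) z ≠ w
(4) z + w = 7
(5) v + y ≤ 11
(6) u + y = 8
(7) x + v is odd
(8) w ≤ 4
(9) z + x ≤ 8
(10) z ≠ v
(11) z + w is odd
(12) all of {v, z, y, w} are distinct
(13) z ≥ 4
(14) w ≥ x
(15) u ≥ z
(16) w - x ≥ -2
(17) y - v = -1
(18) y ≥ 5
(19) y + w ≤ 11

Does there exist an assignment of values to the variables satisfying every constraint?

Unsatisfiable

From constraints 13 and 15: u ≥ z ≥ 4. From constraint 18: y ≥ 5. Hence u + y ≥ 9. But constraint 6 requires u + y = 8, and 8 < 9. Contradiction.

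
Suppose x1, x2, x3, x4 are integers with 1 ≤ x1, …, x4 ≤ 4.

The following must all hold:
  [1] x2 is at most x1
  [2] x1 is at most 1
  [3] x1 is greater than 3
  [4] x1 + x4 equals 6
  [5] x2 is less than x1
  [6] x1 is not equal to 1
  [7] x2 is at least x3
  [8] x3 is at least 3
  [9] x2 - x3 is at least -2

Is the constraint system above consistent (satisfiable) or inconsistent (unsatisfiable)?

Unsatisfiable

From constraints 7 and 8: x2 ≥ x3 and x3 ≥ 3, so x2 ≥ 3. From constraints 1 and 2: x2 ≤ x1 and x1 ≤ 1, so x2 ≤ 1. But 1 < 3, so no value of x2 works.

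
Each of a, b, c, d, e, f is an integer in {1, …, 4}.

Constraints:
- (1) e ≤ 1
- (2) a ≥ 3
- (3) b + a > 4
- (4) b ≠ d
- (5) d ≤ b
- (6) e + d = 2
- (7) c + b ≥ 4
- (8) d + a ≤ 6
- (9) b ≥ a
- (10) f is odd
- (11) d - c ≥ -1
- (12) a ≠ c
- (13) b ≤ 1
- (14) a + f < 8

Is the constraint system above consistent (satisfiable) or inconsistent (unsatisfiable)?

Unsatisfiable

From constraints 2 and 9: b ≥ a and a ≥ 3, so b ≥ 3. From constraint 13: b ≤ 1. But 1 < 3, so no value of b works.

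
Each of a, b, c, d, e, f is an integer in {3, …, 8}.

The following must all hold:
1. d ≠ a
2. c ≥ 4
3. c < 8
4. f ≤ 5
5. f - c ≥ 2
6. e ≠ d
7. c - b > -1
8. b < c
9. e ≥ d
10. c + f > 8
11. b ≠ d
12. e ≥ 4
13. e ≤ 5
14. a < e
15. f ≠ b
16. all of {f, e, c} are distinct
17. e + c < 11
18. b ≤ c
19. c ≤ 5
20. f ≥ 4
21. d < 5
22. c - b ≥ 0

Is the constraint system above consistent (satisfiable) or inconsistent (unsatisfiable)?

Constraints 2, 4, 12, 13, 19, and 20 confine each of f, e, c to the 2 values {4, 5}.
Constraint 16 requires all 3 of them to be distinct, but only 2 values are available — impossible by the pigeonhole principle.

Unsatisfiable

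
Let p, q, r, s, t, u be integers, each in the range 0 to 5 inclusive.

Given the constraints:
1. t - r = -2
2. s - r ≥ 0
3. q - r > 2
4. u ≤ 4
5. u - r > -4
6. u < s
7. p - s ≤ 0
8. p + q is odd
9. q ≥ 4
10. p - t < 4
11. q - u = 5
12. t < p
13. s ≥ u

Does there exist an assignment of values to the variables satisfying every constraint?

Satisfiable

Take p = 2, q = 5, r = 2, s = 3, t = 0, u = 0. Then constraint 1: t - r = -2; constraint 2: s - r = 1; constraint 3: q - r = 3, and every other listed constraint is also met.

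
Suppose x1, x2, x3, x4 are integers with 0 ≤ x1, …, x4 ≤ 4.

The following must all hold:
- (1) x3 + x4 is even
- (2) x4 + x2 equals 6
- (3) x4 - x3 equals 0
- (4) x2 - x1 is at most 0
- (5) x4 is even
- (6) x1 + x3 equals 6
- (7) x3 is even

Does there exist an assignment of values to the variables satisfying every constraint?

Satisfiable

One satisfying assignment is x1 = 4, x2 = 4, x3 = 2, x4 = 2.
For the less obvious constraints — constraint 2: x4 + x2 = 6; constraint 3: x4 - x3 = 0; constraint 4: x2 - x1 = 0 — and the others hold by inspection.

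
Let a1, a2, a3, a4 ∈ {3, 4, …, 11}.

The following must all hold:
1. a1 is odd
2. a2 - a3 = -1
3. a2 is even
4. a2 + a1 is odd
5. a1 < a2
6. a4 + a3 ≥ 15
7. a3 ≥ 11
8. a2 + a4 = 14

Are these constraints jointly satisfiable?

Satisfiable

The assignment a1 = 7, a2 = 10, a3 = 11, a4 = 4 works:
  constraint 2 holds since a2 - a3 = -1.
  constraint 6 holds since a4 + a3 = 15.
The rest check out directly.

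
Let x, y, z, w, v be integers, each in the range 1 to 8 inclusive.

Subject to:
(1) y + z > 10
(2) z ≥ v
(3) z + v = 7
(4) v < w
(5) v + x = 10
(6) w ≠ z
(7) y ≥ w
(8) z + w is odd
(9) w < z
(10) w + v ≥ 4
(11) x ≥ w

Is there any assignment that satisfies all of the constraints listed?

Satisfiable

The assignment x = 8, y = 7, z = 5, w = 4, v = 2 works:
  constraint 1 holds since y + z = 12.
  constraint 3 holds since z + v = 7.
  constraint 5 holds since v + x = 10.
The rest check out directly.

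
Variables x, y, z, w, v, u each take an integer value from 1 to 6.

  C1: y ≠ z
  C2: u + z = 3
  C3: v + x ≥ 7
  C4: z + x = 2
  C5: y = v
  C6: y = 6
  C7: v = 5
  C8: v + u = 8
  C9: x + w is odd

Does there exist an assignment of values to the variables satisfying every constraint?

Constraint 6 fixes y = 6 and constraint 7 fixes v = 5, but constraint 5 requires y = v. Since 6 ≠ 5, contradiction.

Unsatisfiable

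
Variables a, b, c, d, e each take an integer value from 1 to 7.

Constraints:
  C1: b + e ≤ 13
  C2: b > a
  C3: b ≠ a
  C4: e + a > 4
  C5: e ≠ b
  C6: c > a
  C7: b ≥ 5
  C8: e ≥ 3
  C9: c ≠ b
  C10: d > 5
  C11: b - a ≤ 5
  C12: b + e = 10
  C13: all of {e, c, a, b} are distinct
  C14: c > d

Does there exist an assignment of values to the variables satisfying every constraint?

Setting (a, b, c, d, e) = (1, 6, 7, 6, 4) satisfies everything: constraint 1: b + e = 10; constraint 4: e + a = 5; constraint 11: b - a = 5, and the others follow.

Satisfiable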